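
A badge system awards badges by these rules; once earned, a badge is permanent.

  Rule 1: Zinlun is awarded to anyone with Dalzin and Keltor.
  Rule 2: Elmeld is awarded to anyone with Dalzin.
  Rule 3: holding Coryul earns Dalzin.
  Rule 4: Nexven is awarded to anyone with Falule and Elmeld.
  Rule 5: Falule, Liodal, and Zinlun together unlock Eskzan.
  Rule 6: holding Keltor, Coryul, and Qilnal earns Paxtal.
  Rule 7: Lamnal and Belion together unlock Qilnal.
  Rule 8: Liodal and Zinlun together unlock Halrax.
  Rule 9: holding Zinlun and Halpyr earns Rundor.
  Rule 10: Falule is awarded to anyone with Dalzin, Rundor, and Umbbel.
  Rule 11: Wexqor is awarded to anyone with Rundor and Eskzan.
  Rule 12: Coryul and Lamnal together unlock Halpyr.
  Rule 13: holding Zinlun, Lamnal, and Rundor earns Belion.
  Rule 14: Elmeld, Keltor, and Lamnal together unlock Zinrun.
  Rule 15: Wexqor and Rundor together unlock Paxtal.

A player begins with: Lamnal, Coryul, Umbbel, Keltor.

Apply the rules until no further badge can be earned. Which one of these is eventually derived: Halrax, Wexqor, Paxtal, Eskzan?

With Coryul and Lamnal, Halpyr is earned (Rule 12).
With Coryul, Dalzin is earned (Rule 3).
With Dalzin and Keltor, Zinlun is earned (Rule 1).
With Zinlun and Halpyr, Rundor is earned (Rule 9).
With Zinlun, Lamnal, and Rundor, Belion is earned (Rule 13).
With Lamnal and Belion, Qilnal is earned (Rule 7).
With Keltor, Coryul, and Qilnal, Paxtal is earned (Rule 6).
Eskzan would need Falule, Liodal, and Zinlun (Rule 5), but Liodal is never earned. Wexqor would need Rundor and Eskzan (Rule 11), but Eskzan is never earned. Halrax would need Liodal and Zinlun (Rule 8), but Liodal is never earned.

Paxtal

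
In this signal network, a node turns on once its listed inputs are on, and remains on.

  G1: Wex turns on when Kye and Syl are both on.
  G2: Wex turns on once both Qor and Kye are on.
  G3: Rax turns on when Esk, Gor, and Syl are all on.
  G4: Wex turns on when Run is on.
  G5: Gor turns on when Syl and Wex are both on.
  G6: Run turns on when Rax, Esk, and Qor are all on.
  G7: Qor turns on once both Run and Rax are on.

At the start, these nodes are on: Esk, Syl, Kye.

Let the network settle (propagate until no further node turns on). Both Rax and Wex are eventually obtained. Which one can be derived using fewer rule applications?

Wex

Wex: Kye and Syl are on, so Wex turns on (G1). [1 rule application]
Rax: G1: Kye and Syl on → Wex on. G5: Syl and Wex on → Gor on. Esk, Gor, and Syl are on, so Rax turns on (G3). [3 rule applications]
Wex needs fewer.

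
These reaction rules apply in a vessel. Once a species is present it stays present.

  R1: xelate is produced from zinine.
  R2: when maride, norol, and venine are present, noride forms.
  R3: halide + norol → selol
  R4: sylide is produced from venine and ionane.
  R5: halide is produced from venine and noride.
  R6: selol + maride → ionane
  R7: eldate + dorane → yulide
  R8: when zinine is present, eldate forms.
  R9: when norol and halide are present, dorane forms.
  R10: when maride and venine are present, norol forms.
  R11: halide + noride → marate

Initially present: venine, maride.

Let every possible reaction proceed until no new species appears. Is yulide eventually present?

yulide would need eldate and dorane (R7), but eldate never forms.

No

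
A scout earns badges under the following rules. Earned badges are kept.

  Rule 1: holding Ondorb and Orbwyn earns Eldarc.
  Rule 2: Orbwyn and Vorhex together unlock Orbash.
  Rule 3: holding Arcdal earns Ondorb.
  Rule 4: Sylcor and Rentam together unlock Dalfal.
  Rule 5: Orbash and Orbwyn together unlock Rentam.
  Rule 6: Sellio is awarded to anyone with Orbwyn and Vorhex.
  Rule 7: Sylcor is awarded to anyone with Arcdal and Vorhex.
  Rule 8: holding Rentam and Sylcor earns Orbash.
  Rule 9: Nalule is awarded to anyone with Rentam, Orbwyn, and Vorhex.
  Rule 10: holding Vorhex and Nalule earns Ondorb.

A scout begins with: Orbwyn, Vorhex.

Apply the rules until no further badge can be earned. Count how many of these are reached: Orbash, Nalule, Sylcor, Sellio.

With Orbwyn and Vorhex, Orbash is earned (Rule 2).
With Orbwyn and Vorhex, Sellio is earned (Rule 6).
With Orbash and Orbwyn, Rentam is earned (Rule 5).
With Rentam, Orbwyn, and Vorhex, Nalule is earned (Rule 9).
Orbash: reached.
Nalule: reached.
Sylcor would need Arcdal and Vorhex (Rule 7), but Arcdal is never earned.
Sellio: reached.
Reached: Orbash, Nalule, and Sellio — 3 of the 4.

3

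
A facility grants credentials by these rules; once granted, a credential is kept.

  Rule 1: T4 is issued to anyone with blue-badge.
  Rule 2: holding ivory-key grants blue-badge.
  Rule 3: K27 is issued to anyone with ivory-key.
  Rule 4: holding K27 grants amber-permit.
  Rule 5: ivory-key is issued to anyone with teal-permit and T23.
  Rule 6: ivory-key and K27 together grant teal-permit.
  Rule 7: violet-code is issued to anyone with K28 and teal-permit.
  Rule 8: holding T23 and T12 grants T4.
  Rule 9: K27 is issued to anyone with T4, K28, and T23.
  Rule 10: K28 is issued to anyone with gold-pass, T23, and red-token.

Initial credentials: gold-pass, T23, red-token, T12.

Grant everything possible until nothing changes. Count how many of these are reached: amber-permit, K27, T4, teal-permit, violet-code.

Holding gold-pass, T23, and red-token grants K28 (Rule 10).
Holding T23 and T12 grants T4 (Rule 8).
Holding T4, K28, and T23 grants K27 (Rule 9).
Holding K27 grants amber-permit (Rule 4).
amber-permit: reached.
K27: reached.
T4: reached.
teal-permit would need ivory-key and K27 (Rule 6), but ivory-key is never granted.
violet-code would need K28 and teal-permit (Rule 7), but teal-permit is never granted.
Reached: amber-permit, K27, and T4 — 3 of the 5.

3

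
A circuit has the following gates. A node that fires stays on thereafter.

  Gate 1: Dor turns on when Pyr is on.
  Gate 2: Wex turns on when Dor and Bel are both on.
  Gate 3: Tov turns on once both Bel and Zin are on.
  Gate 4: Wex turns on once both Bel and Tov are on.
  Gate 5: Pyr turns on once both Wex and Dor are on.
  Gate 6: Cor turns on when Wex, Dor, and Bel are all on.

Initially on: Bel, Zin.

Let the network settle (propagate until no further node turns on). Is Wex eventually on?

Gate 3: Bel and Zin on → Tov on.
Bel and Tov are on, so Wex turns on (Gate 4).

Yes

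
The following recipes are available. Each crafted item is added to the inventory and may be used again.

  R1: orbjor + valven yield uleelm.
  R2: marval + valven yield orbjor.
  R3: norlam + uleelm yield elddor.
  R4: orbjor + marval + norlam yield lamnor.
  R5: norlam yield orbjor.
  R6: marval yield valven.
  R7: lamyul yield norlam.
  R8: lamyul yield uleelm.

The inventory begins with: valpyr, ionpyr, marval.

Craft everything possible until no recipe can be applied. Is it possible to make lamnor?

No

lamnor would need orbjor, marval, and norlam (R4), but norlam is never obtained.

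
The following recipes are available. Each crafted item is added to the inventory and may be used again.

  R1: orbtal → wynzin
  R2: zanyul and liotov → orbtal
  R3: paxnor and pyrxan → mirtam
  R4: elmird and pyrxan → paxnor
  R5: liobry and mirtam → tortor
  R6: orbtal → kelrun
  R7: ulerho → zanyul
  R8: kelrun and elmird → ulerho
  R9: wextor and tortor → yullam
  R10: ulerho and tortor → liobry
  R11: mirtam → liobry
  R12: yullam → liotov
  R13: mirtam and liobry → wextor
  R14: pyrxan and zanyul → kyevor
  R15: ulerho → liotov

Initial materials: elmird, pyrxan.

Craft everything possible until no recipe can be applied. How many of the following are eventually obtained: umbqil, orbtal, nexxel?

No rule produces umbqil, and it is not given.
orbtal would need zanyul and liotov (R2), but zanyul is never obtained.
No rule produces nexxel, and it is not given.
None of the 3 are reached.

0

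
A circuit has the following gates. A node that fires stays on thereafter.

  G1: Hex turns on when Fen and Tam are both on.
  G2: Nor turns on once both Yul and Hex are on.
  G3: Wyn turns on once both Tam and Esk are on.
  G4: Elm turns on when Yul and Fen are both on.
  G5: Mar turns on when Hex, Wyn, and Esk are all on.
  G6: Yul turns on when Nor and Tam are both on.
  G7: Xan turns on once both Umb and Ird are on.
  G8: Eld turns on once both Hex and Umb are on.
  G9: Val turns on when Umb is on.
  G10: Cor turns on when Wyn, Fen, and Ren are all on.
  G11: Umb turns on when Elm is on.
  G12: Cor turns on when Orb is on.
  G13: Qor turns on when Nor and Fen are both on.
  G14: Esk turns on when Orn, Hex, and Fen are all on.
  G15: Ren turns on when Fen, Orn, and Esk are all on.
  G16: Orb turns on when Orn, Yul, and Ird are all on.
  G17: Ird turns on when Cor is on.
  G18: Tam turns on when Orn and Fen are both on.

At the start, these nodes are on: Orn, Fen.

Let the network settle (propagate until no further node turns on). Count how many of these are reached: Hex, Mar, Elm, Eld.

G18: Orn and Fen on → Tam on.
G1: Fen and Tam on → Hex on.
G14: Orn, Hex, and Fen on → Esk on.
G3: Tam and Esk on → Wyn on.
G5: Hex, Wyn, and Esk on → Mar on.
Hex: reached.
Mar: reached.
Elm would need Yul and Fen (G4), but Yul never turns on.
Eld would need Hex and Umb (G8), but Umb never turns on.
Reached: Hex and Mar — 2 of the 4.

2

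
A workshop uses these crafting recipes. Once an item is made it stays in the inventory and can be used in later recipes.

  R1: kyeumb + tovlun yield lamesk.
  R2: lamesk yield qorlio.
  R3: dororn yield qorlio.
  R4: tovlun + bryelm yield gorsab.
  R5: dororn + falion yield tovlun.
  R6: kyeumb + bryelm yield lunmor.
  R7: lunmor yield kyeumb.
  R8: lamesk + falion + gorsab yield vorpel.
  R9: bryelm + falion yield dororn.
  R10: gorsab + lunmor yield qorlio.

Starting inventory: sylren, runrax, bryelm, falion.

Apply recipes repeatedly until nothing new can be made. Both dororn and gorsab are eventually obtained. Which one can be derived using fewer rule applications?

dororn: bryelm + falion → dororn (R9). [1 rule application]
gorsab: bryelm + falion → dororn (R9). Using R5, dororn and falion make tovlun. tovlun + bryelm → gorsab (R4). [3 rule applications]
dororn needs fewer.

dororn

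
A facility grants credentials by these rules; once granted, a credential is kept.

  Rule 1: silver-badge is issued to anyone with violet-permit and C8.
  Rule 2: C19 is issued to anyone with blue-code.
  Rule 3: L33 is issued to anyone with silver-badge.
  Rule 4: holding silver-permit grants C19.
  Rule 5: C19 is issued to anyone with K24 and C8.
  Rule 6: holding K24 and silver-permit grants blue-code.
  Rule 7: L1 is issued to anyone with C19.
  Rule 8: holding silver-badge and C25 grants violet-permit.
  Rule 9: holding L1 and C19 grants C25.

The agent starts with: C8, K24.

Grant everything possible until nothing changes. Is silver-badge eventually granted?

silver-badge would need violet-permit and C8 (Rule 1), but violet-permit is never granted.

No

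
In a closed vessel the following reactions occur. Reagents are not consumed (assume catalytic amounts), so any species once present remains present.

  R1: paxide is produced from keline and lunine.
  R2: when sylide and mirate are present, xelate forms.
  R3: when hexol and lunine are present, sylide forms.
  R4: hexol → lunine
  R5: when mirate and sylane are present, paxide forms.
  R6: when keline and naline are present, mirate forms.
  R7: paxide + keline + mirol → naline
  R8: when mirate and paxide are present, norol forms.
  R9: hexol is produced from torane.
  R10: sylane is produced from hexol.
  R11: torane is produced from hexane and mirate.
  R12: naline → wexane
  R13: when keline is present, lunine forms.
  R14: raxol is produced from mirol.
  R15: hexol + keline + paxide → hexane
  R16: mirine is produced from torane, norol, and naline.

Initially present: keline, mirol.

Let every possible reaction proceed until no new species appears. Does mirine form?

No

mirine would need torane, norol, and naline (R16), but torane never forms.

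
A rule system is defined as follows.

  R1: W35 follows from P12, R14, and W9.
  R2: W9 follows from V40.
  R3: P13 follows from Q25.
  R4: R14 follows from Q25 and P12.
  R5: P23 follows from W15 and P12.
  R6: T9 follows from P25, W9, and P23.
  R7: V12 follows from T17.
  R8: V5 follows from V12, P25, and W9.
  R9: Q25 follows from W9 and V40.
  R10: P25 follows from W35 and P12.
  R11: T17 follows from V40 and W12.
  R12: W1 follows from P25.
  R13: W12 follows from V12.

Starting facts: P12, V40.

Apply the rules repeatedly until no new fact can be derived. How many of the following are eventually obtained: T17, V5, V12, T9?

0

T17 would need V40 and W12 (R11), but W12 is never established.
V5 would need V12, P25, and W9 (R8), but V12 is never established.
V12 would need T17 (R7), but T17 is never established.
T9 would need P25, W9, and P23 (R6), but P23 is never established.
None of the 4 are reached.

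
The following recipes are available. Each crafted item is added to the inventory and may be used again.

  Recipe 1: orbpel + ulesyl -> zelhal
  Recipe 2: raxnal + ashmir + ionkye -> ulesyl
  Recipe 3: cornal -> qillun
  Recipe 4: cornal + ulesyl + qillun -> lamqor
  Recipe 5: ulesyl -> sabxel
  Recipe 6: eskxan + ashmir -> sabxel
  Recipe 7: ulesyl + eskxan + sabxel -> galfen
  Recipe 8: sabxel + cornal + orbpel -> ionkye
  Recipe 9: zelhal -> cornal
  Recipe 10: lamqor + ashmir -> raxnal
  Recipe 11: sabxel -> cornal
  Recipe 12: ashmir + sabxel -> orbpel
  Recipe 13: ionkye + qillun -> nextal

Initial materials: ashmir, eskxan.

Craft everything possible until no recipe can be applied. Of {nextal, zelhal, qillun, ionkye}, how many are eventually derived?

eskxan + ashmir -> sabxel (Recipe 6).
ashmir + sabxel -> orbpel (Recipe 12).
sabxel -> cornal (Recipe 11).
Using Recipe 8, sabxel, cornal, and orbpel make ionkye.
Using Recipe 3, cornal makes qillun.
ionkye + qillun -> nextal (Recipe 13).
nextal: reached.
zelhal would need orbpel and ulesyl (Recipe 1), but ulesyl is never obtained.
qillun: reached.
ionkye: reached.
Reached: nextal, qillun, and ionkye — 3 of the 4.

3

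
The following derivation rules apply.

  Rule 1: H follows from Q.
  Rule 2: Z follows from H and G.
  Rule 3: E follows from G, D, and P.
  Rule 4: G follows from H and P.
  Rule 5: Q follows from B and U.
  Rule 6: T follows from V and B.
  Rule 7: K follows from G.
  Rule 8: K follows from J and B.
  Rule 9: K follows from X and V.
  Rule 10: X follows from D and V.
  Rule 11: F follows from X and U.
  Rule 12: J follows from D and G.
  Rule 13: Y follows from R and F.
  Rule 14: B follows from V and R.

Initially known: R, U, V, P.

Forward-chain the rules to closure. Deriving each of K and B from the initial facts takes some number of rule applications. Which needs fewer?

B

B: From V and R, Rule 14 gives B. [1 rule application]
K: From V and R, Rule 14 gives B. From B and U, Rule 5 gives Q. Q holds, so H follows (Rule 1). H and P hold, so G follows (Rule 4). G holds, so K follows (Rule 7). [5 rule applications]
B needs fewer.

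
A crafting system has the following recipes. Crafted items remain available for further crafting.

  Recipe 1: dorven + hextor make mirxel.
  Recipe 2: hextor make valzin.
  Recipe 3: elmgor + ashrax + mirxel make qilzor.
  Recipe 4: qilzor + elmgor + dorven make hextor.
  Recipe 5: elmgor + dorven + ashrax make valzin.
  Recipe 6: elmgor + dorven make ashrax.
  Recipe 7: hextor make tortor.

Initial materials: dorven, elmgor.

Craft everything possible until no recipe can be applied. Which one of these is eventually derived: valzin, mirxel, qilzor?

elmgor + dorven → ashrax (Recipe 6).
Using Recipe 5, elmgor, dorven, and ashrax make valzin.
mirxel would need dorven and hextor (Recipe 1), but hextor is never obtained. qilzor would need elmgor, ashrax, and mirxel (Recipe 3), but mirxel is never obtained.

valzin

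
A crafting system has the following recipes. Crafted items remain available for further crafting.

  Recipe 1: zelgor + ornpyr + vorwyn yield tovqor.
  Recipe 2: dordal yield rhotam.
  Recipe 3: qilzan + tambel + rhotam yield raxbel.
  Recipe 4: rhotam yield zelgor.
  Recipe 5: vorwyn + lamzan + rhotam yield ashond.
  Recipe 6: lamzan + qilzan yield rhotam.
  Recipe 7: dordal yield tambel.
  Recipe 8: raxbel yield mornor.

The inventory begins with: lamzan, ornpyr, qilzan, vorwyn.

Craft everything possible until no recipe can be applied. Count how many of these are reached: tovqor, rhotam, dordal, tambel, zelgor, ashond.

lamzan + qilzan → rhotam (Recipe 6).
Using Recipe 5, vorwyn, lamzan, and rhotam make ashond.
Using Recipe 4, rhotam makes zelgor.
Using Recipe 1, zelgor, ornpyr, and vorwyn make tovqor.
tovqor: reached.
rhotam: reached.
No rule produces dordal, and it is not given.
tambel would need dordal (Recipe 7), but dordal is never obtained.
zelgor: reached.
ashond: reached.
Reached: tovqor, rhotam, zelgor, and ashond — 4 of the 6.

4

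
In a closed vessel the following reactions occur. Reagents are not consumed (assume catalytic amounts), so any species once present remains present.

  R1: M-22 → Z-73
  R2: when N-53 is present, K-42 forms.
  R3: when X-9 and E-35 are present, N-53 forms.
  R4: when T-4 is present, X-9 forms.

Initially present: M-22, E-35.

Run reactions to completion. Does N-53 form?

No

N-53 would need X-9 and E-35 (R3), but X-9 never forms.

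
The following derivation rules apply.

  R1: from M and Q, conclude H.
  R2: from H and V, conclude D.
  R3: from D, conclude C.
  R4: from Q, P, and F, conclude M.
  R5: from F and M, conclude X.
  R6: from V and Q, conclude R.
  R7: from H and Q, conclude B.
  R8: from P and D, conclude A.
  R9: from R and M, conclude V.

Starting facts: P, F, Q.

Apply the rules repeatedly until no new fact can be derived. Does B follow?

Yes

Q, P, and F hold, so M follows (R4).
From M and Q, R1 gives H.
H and Q hold, so B follows (R7).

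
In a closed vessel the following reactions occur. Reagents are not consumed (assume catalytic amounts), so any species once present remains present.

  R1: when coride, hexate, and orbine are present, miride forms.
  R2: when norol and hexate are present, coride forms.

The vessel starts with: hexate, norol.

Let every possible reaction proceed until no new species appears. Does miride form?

miride would need coride, hexate, and orbine (R1), but orbine never forms.

No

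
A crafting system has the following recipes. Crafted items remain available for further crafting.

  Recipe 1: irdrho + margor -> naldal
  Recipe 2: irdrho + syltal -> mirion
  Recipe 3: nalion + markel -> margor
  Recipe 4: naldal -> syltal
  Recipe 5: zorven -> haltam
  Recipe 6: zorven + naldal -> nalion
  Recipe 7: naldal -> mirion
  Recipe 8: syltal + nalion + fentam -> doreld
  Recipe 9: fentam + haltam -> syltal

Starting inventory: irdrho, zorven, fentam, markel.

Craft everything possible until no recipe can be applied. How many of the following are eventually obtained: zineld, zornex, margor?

0

No rule produces zineld, and it is not given.
No rule produces zornex, and it is not given.
margor would need nalion and markel (Recipe 3), but nalion is never obtained.
None of the 3 are reached.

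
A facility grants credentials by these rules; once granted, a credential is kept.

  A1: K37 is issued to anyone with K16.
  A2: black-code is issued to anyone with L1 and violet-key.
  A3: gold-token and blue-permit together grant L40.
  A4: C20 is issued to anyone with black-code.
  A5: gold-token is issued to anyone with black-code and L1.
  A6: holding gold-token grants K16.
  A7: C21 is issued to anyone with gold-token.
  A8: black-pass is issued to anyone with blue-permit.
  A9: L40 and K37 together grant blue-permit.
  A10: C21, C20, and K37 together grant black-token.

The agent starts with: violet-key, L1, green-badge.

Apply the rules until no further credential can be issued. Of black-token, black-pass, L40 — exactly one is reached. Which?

Holding L1 and violet-key grants black-code (A2).
Holding black-code grants C20 (A4).
Holding black-code and L1 grants gold-token (A5).
Holding gold-token grants K16 (A6).
Holding gold-token grants C21 (A7).
Holding K16 grants K37 (A1).
Holding C21, C20, and K37 grants black-token (A10).
black-pass would need blue-permit (A8), but blue-permit is never granted. L40 would need gold-token and blue-permit (A3), but blue-permit is never granted.

black-token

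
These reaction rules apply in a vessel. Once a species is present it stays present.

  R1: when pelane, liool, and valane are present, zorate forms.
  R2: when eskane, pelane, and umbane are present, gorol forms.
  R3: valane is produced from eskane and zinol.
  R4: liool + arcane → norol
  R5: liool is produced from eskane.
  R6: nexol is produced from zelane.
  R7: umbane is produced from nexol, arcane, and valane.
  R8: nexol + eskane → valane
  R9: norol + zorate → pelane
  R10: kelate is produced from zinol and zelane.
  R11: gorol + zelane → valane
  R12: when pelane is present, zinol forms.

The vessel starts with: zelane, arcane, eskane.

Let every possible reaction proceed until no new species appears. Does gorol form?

No

gorol would need eskane, pelane, and umbane (R2), but pelane never forms.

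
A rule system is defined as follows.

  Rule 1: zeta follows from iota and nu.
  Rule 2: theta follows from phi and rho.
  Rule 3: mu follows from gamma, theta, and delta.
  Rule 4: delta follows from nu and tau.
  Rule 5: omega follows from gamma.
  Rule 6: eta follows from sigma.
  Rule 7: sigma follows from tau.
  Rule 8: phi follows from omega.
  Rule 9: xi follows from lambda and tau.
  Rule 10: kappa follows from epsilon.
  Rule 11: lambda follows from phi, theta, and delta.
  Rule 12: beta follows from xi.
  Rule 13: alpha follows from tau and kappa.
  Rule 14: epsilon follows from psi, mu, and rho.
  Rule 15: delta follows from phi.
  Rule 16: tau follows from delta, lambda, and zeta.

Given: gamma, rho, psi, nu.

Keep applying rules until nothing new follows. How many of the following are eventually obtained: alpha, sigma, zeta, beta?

alpha would need tau and kappa (Rule 13), but tau is never established.
sigma would need tau (Rule 7), but tau is never established.
zeta would need iota and nu (Rule 1), but iota is never established.
beta would need xi (Rule 12), but xi is never established.
None of the 4 are reached.

0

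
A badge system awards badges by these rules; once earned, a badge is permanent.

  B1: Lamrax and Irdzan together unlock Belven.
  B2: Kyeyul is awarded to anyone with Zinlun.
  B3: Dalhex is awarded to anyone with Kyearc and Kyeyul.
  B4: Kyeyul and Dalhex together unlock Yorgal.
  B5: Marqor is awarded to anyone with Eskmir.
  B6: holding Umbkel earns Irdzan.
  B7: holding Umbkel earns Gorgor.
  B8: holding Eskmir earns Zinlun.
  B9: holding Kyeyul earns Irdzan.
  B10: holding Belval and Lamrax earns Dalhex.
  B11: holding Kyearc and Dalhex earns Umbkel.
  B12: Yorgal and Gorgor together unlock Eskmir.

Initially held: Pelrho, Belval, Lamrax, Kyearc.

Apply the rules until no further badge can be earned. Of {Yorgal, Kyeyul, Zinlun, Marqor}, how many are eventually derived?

Yorgal would need Kyeyul and Dalhex (B4), but Kyeyul is never earned.
Kyeyul would need Zinlun (B2), but Zinlun is never earned.
Zinlun would need Eskmir (B8), but Eskmir is never earned.
Marqor would need Eskmir (B5), but Eskmir is never earned.
None of the 4 are reached.

0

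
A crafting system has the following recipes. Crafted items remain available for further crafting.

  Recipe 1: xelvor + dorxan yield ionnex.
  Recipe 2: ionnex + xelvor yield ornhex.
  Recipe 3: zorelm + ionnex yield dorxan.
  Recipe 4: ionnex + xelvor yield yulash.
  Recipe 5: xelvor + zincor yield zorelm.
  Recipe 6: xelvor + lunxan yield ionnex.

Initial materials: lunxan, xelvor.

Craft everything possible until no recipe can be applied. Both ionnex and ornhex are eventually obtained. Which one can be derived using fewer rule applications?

ionnex: Using Recipe 6, xelvor and lunxan make ionnex. [1 rule application]
ornhex: Using Recipe 6, xelvor and lunxan make ionnex. Using Recipe 2, ionnex and xelvor make ornhex. [2 rule applications]
ionnex needs fewer.

ionnex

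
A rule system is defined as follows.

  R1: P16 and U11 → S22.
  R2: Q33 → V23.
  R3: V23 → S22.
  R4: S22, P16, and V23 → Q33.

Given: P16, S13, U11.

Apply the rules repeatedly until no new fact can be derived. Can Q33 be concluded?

No

Q33 would need S22, P16, and V23 (R4), but V23 is never established.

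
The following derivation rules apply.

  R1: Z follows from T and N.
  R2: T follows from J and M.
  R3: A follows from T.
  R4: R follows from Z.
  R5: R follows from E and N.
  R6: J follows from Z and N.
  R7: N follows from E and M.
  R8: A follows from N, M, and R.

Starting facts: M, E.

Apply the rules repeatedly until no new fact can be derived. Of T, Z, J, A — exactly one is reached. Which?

A

From E and M, R7 gives N.
E and N hold, so R follows (R5).
From N, M, and R, R8 gives A.
J would need Z and N (R6), but Z is never established. Z would need T and N (R1), but T is never established. T would need J and M (R2), but J is never established.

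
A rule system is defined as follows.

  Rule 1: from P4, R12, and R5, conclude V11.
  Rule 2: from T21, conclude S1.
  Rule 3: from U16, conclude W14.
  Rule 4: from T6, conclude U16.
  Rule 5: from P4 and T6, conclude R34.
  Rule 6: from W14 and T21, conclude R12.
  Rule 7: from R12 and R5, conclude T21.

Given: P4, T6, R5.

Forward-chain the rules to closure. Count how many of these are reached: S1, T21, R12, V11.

S1 would need T21 (Rule 2), but T21 is never established.
T21 would need R12 and R5 (Rule 7), but R12 is never established.
R12 would need W14 and T21 (Rule 6), but T21 is never established.
V11 would need P4, R12, and R5 (Rule 1), but R12 is never established.
None of the 4 are reached.

0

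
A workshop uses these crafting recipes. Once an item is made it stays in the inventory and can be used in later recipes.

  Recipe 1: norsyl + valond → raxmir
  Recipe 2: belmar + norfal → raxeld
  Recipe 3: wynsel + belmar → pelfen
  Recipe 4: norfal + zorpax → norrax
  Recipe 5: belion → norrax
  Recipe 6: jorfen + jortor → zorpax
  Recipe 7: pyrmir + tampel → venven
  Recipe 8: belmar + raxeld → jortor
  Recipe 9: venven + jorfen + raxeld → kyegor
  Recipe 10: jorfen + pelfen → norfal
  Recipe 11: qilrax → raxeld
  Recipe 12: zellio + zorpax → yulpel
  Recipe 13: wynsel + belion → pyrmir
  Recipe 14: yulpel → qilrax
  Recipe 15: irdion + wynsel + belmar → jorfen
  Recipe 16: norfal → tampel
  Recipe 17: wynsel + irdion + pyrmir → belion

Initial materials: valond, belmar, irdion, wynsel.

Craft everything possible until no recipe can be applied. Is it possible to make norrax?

Yes

Using Recipe 15, irdion, wynsel, and belmar make jorfen.
wynsel + belmar → pelfen (Recipe 3).
jorfen + pelfen → norfal (Recipe 10).
Using Recipe 2, belmar and norfal make raxeld.
belmar + raxeld → jortor (Recipe 8).
Using Recipe 6, jorfen and jortor make zorpax.
norfal + zorpax → norrax (Recipe 4).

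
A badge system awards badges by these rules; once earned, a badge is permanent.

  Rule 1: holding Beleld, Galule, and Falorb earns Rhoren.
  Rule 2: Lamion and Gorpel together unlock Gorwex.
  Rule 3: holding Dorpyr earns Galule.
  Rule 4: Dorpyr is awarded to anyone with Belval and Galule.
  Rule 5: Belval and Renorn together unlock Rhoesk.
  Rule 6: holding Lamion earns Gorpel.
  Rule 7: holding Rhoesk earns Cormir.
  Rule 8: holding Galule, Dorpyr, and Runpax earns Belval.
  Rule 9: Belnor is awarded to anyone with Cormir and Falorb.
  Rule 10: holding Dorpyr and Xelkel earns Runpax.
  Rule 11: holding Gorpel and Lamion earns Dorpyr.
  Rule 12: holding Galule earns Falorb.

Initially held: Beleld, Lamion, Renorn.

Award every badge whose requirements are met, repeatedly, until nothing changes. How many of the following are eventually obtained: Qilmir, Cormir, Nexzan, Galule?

1

With Lamion, Gorpel is earned (Rule 6).
With Gorpel and Lamion, Dorpyr is earned (Rule 11).
With Dorpyr, Galule is earned (Rule 3).
No rule produces Qilmir, and it is not given.
Cormir would need Rhoesk (Rule 7), but Rhoesk is never earned.
No rule produces Nexzan, and it is not given.
Galule: reached.
Reached: Galule — 1 of the 4.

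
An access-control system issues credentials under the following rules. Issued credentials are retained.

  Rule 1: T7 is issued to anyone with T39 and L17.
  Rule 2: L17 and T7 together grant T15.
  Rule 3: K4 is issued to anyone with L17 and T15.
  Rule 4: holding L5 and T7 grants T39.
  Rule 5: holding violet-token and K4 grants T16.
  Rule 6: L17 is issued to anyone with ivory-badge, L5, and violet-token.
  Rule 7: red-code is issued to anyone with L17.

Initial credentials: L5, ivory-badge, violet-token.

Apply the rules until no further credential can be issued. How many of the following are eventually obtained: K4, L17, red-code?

Holding ivory-badge, L5, and violet-token grants L17 (Rule 6).
Holding L17 grants red-code (Rule 7).
K4 would need L17 and T15 (Rule 3), but T15 is never granted.
L17: reached.
red-code: reached.
Reached: L17 and red-code — 2 of the 3.

2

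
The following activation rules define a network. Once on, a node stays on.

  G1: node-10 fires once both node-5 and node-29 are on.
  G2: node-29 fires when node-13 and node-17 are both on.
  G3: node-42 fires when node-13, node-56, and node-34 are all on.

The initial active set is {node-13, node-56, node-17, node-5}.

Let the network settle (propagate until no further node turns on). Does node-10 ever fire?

G2: node-13 and node-17 on → node-29 on.
G1: node-5 and node-29 on → node-10 on.

Yes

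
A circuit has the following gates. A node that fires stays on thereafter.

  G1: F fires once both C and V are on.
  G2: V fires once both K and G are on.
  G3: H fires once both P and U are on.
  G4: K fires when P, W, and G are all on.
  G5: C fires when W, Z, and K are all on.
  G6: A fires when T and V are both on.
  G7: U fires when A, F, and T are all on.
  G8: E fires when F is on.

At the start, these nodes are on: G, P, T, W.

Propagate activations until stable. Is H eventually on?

H would need P and U (G3), but U never turns on.

No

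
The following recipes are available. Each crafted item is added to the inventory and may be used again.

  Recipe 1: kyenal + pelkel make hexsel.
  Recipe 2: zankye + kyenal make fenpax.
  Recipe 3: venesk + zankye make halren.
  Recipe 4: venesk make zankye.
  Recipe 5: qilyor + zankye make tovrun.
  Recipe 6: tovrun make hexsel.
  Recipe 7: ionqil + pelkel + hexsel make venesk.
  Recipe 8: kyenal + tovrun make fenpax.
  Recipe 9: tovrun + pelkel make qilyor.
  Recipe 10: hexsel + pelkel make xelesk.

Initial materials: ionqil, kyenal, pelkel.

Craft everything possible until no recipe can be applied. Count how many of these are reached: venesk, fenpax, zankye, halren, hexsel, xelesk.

kyenal + pelkel → hexsel (Recipe 1).
hexsel + pelkel → xelesk (Recipe 10).
ionqil + pelkel + hexsel → venesk (Recipe 7).
venesk → zankye (Recipe 4).
venesk + zankye → halren (Recipe 3).
Using Recipe 2, zankye and kyenal make fenpax.
venesk: reached.
fenpax: reached.
zankye: reached.
halren: reached.
hexsel: reached.
xelesk: reached.
All 6 are reached.

6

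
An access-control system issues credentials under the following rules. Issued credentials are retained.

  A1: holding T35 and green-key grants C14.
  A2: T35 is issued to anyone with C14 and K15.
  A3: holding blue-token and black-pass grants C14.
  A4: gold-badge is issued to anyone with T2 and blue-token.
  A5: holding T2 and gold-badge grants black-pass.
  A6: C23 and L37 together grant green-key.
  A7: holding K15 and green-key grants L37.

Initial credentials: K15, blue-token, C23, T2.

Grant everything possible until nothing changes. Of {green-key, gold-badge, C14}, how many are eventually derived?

2

Holding T2 and blue-token grants gold-badge (A4).
Holding T2 and gold-badge grants black-pass (A5).
Holding blue-token and black-pass grants C14 (A3).
green-key would need C23 and L37 (A6), but L37 is never granted.
gold-badge: reached.
C14: reached.
Reached: gold-badge and C14 — 2 of the 3.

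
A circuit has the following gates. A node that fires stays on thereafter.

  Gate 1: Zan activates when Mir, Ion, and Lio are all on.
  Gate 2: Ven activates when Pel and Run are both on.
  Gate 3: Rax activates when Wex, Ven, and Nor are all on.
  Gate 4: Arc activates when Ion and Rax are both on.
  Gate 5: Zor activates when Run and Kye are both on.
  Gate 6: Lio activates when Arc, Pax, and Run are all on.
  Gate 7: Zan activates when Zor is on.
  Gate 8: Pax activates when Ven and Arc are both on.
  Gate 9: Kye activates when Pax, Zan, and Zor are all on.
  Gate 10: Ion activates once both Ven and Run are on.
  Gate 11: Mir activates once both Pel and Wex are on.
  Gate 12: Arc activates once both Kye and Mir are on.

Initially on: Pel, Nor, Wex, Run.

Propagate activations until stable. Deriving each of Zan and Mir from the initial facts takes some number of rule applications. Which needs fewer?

Mir

Mir: Pel and Wex are on, so Mir activates (Gate 11). [1 rule application]
Zan: Gate 2: Pel and Run on → Ven on. Gate 11: Pel and Wex on → Mir on. Ven and Run are on, so Ion activates (Gate 10). Wex, Ven, and Nor are on, so Rax activates (Gate 3). Ion and Rax are on, so Arc activates (Gate 4). Gate 8: Ven and Arc on → Pax on. Arc, Pax, and Run are on, so Lio activates (Gate 6). Gate 1: Mir, Ion, and Lio on → Zan on. [8 rule applications]
Mir needs fewer.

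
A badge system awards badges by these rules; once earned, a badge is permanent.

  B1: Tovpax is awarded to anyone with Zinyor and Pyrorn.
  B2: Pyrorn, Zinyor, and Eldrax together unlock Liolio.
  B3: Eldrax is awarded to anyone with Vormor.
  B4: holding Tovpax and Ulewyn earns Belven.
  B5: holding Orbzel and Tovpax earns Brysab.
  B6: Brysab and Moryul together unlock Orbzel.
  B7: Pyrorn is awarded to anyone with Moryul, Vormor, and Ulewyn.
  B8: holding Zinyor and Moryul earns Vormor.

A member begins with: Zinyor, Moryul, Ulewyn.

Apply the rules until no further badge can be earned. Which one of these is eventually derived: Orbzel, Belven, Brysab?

With Zinyor and Moryul, Vormor is earned (B8).
With Moryul, Vormor, and Ulewyn, Pyrorn is earned (B7).
With Zinyor and Pyrorn, Tovpax is earned (B1).
With Tovpax and Ulewyn, Belven is earned (B4).
Orbzel would need Brysab and Moryul (B6), but Brysab is never earned. Brysab would need Orbzel and Tovpax (B5), but Orbzel is never earned.

Belven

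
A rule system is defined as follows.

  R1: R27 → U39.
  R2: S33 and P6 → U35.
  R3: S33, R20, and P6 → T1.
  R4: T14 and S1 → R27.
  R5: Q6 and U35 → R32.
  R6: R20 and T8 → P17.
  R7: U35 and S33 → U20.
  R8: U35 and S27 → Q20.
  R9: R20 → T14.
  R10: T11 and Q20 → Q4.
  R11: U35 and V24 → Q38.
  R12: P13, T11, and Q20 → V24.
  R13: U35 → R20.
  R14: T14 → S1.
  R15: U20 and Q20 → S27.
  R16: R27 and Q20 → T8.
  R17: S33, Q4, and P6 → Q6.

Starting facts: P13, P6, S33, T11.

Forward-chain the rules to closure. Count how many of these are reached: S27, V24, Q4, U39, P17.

From S33 and P6, R2 gives U35.
U35 holds, so R20 follows (R13).
R20 holds, so T14 follows (R9).
T14 holds, so S1 follows (R14).
From T14 and S1, R4 gives R27.
From R27, R1 gives U39.
S27 would need U20 and Q20 (R15), but Q20 is never established.
V24 would need P13, T11, and Q20 (R12), but Q20 is never established.
Q4 would need T11 and Q20 (R10), but Q20 is never established.
U39: reached.
P17 would need R20 and T8 (R6), but T8 is never established.
Reached: U39 — 1 of the 5.

1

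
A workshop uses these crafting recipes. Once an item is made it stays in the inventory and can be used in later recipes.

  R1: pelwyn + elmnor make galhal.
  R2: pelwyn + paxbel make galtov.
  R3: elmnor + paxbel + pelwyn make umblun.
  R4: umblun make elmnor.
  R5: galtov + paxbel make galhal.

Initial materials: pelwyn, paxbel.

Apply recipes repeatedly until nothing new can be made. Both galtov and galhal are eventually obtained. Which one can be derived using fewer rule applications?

galtov: pelwyn + paxbel → galtov (R2). [1 rule application]
galhal: pelwyn + paxbel → galtov (R2). galtov + paxbel → galhal (R5). [2 rule applications]
galtov needs fewer.

galtov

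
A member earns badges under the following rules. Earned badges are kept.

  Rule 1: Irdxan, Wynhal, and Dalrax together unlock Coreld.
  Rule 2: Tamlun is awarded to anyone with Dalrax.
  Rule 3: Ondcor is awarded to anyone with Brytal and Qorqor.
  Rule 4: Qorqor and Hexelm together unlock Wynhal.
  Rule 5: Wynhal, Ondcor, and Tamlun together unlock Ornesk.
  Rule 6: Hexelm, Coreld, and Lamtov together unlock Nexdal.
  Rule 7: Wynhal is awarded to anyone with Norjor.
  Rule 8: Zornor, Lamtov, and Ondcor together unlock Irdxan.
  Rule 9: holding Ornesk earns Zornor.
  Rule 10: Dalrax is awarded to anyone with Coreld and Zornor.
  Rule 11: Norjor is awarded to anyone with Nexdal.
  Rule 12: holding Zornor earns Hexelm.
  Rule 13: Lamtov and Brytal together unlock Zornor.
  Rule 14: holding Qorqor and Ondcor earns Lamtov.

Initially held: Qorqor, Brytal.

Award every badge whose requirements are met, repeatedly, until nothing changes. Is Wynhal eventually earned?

With Brytal and Qorqor, Ondcor is earned (Rule 3).
With Qorqor and Ondcor, Lamtov is earned (Rule 14).
With Lamtov and Brytal, Zornor is earned (Rule 13).
With Zornor, Hexelm is earned (Rule 12).
With Qorqor and Hexelm, Wynhal is earned (Rule 4).

Yes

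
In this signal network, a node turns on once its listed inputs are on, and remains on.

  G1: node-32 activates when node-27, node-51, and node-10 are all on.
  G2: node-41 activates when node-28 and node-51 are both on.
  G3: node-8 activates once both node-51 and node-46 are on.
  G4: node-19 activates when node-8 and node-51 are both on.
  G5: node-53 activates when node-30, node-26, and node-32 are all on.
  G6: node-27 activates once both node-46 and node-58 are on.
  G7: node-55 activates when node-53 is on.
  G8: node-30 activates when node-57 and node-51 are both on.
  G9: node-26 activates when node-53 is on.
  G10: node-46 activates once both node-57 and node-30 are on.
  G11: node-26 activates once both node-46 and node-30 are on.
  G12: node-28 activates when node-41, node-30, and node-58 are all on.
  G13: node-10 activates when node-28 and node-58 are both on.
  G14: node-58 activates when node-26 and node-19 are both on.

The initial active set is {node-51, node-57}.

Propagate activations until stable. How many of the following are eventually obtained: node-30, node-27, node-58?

3

G8: node-57 and node-51 on → node-30 on.
G10: node-57 and node-30 on → node-46 on.
G3: node-51 and node-46 on → node-8 on.
G11: node-46 and node-30 on → node-26 on.
G4: node-8 and node-51 on → node-19 on.
node-26 and node-19 are on, so node-58 activates (G14).
G6: node-46 and node-58 on → node-27 on.
node-30: reached.
node-27: reached.
node-58: reached.
All 3 are reached.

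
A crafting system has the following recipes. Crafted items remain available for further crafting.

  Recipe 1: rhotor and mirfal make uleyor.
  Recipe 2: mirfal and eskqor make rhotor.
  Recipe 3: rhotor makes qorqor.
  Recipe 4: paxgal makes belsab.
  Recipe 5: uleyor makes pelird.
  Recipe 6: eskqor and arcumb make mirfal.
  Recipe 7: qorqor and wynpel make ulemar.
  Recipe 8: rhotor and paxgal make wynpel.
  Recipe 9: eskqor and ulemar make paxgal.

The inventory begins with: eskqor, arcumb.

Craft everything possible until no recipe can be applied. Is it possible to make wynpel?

No

wynpel would need rhotor and paxgal (Recipe 8), but paxgal is never obtained.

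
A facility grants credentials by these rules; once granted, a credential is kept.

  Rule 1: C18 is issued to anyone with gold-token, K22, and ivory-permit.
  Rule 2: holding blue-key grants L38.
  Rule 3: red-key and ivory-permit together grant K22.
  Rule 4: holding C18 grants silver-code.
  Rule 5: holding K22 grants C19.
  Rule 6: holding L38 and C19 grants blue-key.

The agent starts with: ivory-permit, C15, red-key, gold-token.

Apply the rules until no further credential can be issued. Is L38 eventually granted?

L38 would need blue-key (Rule 2), but blue-key is never granted.

No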